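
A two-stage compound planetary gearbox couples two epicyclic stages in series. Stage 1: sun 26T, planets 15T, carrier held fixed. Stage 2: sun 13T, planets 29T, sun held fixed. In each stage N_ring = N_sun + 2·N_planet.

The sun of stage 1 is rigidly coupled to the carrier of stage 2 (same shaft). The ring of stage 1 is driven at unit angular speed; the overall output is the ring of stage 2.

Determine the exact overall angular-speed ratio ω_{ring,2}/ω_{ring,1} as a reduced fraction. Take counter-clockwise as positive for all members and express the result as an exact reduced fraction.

Stage 1: N_ring = 26 + 2·15 = 56
Stage 1: 26(ω_s−ω_c) = −56(ω_r−ω_c),  ω_c=0, ω_r=1
Stage 1: ω_s = 0 − (56/26)(1−0) = -28/13
  ⇒ ω_s¹/ω_r¹ = -28/13
Stage 2: N_ring = 13 + 2·29 = 71
Stage 2: 13(ω_s−ω_c) = −71(ω_r−ω_c),  ω_s=0, ω_c=1
Stage 2: ω_r = 1 − (13/71)(0−1) = 84/71
  ⇒ ω_r²/ω_c² = 84/71
Coupling ω_c² = ω_s¹ ⇒ overall = -28/13 × 84/71 = -2352/923

-2352/923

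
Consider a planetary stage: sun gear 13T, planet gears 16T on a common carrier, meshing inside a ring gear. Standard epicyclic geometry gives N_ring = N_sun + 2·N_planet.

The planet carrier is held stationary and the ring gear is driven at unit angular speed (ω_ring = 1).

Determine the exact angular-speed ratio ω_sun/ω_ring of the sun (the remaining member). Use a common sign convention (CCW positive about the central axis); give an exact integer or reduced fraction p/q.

N_ring = 13 + 2·16 = 45
13(ω_s−ω_c) = −45(ω_r−ω_c),  ω_c=0, ω_r=1
ω_s = 0 − (45/13)(1−0) = -45/13
ω_s/ω_r = -45/13

-45/13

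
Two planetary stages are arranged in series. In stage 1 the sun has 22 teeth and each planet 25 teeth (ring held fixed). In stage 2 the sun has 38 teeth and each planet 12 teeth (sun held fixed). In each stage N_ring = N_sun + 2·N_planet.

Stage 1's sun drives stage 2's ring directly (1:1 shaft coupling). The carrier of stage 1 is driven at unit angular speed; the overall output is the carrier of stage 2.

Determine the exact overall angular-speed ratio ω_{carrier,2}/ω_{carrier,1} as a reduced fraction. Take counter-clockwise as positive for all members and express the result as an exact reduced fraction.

Stage 1: N_ring = 22 + 2·25 = 72
Stage 1: 22(ω_s−ω_c) = −72(ω_r−ω_c),  ω_r=0, ω_c=1
Stage 1: ω_s = 1 − (72/22)(0−1) = 47/11
  ⇒ ω_s¹/ω_c¹ = 47/11
Stage 2: N_ring = 38 + 2·12 = 62
Stage 2: 38(ω_s−ω_c) = −62(ω_r−ω_c),  ω_s=0, ω_r=1
Stage 2: 38(0−ω_c) = −62(1−ω_c)  ⇒  100ω_c = 62  ⇒  ω_c = 31/50
  ⇒ ω_c²/ω_r² = 31/50
Coupling ω_r² = ω_s¹ ⇒ overall = 47/11 × 31/50 = 1457/550

1457/550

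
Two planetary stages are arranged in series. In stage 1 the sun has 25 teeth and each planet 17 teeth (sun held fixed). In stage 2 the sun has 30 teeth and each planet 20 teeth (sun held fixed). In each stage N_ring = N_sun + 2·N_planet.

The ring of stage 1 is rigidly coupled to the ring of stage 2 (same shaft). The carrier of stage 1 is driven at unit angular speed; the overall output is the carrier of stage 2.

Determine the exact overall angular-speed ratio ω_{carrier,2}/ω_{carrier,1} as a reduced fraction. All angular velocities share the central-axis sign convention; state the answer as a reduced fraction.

Stage 1: N_ring = 25 + 2·17 = 59
Stage 1: 25(ω_s−ω_c) = −59(ω_r−ω_c),  ω_s=0, ω_c=1
Stage 1: ω_r = 1 − (25/59)(0−1) = 84/59
  ⇒ ω_r¹/ω_c¹ = 84/59
Stage 2: N_ring = 30 + 2·20 = 70
Stage 2: 30(ω_s−ω_c) = −70(ω_r−ω_c),  ω_s=0, ω_r=1
Stage 2: 30(0−ω_c) = −70(1−ω_c)  ⇒  100ω_c = 70  ⇒  ω_c = 7/10
  ⇒ ω_c²/ω_r² = 7/10
Coupling ω_r² = ω_r¹ ⇒ overall = 84/59 × 7/10 = 294/295

294/295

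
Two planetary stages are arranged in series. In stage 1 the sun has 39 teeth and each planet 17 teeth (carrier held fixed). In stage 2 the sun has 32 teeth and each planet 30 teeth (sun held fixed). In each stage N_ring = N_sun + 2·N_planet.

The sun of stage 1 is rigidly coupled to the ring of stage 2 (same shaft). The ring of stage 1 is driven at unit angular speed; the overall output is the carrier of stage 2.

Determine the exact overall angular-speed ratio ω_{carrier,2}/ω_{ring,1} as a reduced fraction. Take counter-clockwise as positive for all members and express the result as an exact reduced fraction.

Stage 1: N_ring = 39 + 2·17 = 73
Stage 1: 39(ω_s−ω_c) = −73(ω_r−ω_c),  ω_c=0, ω_r=1
Stage 1: ω_s = 0 − (73/39)(1−0) = -73/39
  ⇒ ω_s¹/ω_r¹ = -73/39
Stage 2: N_ring = 32 + 2·30 = 92
Stage 2: 32(ω_s−ω_c) = −92(ω_r−ω_c),  ω_s=0, ω_r=1
Stage 2: 32(0−ω_c) = −92(1−ω_c)  ⇒  124ω_c = 92  ⇒  ω_c = 23/31
  ⇒ ω_c²/ω_r² = 23/31
Coupling ω_r² = ω_s¹ ⇒ overall = -73/39 × 23/31 = -1679/1209

-1679/1209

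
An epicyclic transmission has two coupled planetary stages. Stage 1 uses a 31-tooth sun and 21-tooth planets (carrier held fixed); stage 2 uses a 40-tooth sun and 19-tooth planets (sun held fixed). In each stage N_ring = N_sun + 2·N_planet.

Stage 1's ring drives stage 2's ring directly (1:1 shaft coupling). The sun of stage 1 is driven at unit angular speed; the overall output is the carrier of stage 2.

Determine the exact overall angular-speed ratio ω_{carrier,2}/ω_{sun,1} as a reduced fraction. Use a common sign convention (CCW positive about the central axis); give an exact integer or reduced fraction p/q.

-1209/4307

Stage 1: N_ring = 31 + 2·21 = 73
Stage 1: 31(ω_s−ω_c) = −73(ω_r−ω_c),  ω_c=0, ω_s=1
Stage 1: ω_r = 0 − (31/73)(1−0) = -31/73
  ⇒ ω_r¹/ω_s¹ = -31/73
Stage 2: N_ring = 40 + 2·19 = 78
Stage 2: 40(ω_s−ω_c) = −78(ω_r−ω_c),  ω_s=0, ω_r=1
Stage 2: 40(0−ω_c) = −78(1−ω_c)  ⇒  118ω_c = 78  ⇒  ω_c = 39/59
  ⇒ ω_c²/ω_r² = 39/59
Coupling ω_r² = ω_r¹ ⇒ overall = -31/73 × 39/59 = -1209/4307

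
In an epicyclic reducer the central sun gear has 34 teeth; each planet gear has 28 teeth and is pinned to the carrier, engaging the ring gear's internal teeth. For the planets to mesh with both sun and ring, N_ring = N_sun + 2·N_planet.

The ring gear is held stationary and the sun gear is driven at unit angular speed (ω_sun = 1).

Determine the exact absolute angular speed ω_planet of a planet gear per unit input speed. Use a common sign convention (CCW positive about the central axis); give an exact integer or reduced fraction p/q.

N_ring = 34 + 2·28 = 90
34(ω_s−ω_c) = −90(ω_r−ω_c),  ω_r=0, ω_s=1
34(1−ω_c) = −90(0−ω_c)  ⇒  124ω_c = 34  ⇒  ω_c = 17/62
sun–planet: 34·(1−17/62) = −28·(ω_p−ω_c)  ⇒  ω_p−ω_c = −(34/28)·(45/62) = -765/868
ω_p = 17/62 − 765/868 = -17/28

-17/28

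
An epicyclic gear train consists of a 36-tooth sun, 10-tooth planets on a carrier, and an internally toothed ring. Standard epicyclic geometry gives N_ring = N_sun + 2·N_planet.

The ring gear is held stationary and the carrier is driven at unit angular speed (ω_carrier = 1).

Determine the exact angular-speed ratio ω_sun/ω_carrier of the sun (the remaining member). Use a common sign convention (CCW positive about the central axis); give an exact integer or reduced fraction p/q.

N_ring = 36 + 2·10 = 56
36(ω_s−ω_c) = −56(ω_r−ω_c),  ω_r=0, ω_c=1
ω_s = 1 − (56/36)(0−1) = 23/9
ω_s/ω_c = 23/9

23/9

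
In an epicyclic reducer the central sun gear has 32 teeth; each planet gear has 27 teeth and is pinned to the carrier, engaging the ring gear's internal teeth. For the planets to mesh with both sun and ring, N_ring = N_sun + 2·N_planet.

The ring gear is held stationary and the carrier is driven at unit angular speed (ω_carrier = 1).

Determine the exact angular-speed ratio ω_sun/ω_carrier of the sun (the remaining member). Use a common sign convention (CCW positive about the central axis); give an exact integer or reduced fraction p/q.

59/16

N_ring = 32 + 2·27 = 86
32(ω_s−ω_c) = −86(ω_r−ω_c),  ω_r=0, ω_c=1
ω_s = 1 − (86/32)(0−1) = 59/16
ω_s/ω_c = 59/16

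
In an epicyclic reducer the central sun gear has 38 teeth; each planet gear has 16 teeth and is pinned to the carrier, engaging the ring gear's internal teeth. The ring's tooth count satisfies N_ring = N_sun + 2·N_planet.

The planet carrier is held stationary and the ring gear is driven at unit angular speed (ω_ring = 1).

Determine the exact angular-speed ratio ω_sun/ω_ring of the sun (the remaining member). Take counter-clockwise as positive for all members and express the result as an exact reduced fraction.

-35/19

N_ring = 38 + 2·16 = 70
38(ω_s−ω_c) = −70(ω_r−ω_c),  ω_c=0, ω_r=1
ω_s = 0 − (70/38)(1−0) = -35/19
ω_s/ω_r = -35/19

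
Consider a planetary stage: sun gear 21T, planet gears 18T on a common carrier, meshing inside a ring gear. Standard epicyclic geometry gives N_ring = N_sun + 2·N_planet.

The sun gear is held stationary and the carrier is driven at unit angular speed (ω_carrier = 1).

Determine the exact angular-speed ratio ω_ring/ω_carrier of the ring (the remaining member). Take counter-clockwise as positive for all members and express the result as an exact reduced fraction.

N_ring = 21 + 2·18 = 57
21(ω_s−ω_c) = −57(ω_r−ω_c),  ω_s=0, ω_c=1
ω_r = 1 − (21/57)(0−1) = 26/19
ω_r/ω_c = 26/19

26/19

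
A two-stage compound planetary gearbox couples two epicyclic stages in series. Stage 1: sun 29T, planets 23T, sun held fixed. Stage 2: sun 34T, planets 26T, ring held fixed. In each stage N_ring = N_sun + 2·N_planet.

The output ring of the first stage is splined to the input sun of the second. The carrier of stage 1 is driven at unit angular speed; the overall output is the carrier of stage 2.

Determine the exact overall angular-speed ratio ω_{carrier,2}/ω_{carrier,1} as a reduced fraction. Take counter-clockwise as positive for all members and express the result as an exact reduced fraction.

Stage 1: N_ring = 29 + 2·23 = 75
Stage 1: 29(ω_s−ω_c) = −75(ω_r−ω_c),  ω_s=0, ω_c=1
Stage 1: ω_r = 1 − (29/75)(0−1) = 104/75
  ⇒ ω_r¹/ω_c¹ = 104/75
Stage 2: N_ring = 34 + 2·26 = 86
Stage 2: 34(ω_s−ω_c) = −86(ω_r−ω_c),  ω_r=0, ω_s=1
Stage 2: 34(1−ω_c) = −86(0−ω_c)  ⇒  120ω_c = 34  ⇒  ω_c = 17/60
  ⇒ ω_c²/ω_s² = 17/60
Coupling ω_s² = ω_r¹ ⇒ overall = 104/75 × 17/60 = 442/1125

442/1125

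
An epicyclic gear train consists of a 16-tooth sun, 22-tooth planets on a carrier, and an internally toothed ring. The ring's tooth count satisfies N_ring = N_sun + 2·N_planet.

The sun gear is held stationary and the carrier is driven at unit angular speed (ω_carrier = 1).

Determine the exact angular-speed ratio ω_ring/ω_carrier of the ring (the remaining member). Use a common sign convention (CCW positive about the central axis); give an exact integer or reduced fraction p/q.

19/15

N_ring = 16 + 2·22 = 60
16(ω_s−ω_c) = −60(ω_r−ω_c),  ω_s=0, ω_c=1
ω_r = 1 − (16/60)(0−1) = 19/15
ω_r/ω_c = 19/15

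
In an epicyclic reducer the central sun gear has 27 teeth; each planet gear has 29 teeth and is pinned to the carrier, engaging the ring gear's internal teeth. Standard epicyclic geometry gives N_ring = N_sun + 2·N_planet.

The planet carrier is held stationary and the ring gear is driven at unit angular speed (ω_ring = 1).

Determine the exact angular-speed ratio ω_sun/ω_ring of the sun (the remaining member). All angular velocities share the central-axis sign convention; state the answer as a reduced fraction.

-85/27

N_ring = 27 + 2·29 = 85
27(ω_s−ω_c) = −85(ω_r−ω_c),  ω_c=0, ω_r=1
ω_s = 0 − (85/27)(1−0) = -85/27
ω_s/ω_r = -85/27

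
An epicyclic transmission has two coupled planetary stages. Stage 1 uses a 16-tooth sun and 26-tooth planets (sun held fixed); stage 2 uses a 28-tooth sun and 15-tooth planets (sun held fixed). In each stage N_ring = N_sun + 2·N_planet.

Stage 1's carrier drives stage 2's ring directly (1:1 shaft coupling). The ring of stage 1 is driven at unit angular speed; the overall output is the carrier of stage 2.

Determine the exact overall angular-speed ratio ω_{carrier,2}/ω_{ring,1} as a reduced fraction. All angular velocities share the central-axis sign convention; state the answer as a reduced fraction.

Stage 1: N_ring = 16 + 2·26 = 68
Stage 1: 16(ω_s−ω_c) = −68(ω_r−ω_c),  ω_s=0, ω_r=1
Stage 1: 16(0−ω_c) = −68(1−ω_c)  ⇒  84ω_c = 68  ⇒  ω_c = 17/21
  ⇒ ω_c¹/ω_r¹ = 17/21
Stage 2: N_ring = 28 + 2·15 = 58
Stage 2: 28(ω_s−ω_c) = −58(ω_r−ω_c),  ω_s=0, ω_r=1
Stage 2: 28(0−ω_c) = −58(1−ω_c)  ⇒  86ω_c = 58  ⇒  ω_c = 29/43
  ⇒ ω_c²/ω_r² = 29/43
Coupling ω_r² = ω_c¹ ⇒ overall = 17/21 × 29/43 = 493/903

493/903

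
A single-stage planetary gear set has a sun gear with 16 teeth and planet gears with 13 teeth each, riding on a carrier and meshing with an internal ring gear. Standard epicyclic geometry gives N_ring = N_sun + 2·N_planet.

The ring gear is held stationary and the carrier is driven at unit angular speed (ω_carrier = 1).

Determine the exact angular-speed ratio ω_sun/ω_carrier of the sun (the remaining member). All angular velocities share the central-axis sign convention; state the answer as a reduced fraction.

N_ring = 16 + 2·13 = 42
16(ω_s−ω_c) = −42(ω_r−ω_c),  ω_r=0, ω_c=1
ω_s = 1 − (42/16)(0−1) = 29/8
ω_s/ω_c = 29/8

29/8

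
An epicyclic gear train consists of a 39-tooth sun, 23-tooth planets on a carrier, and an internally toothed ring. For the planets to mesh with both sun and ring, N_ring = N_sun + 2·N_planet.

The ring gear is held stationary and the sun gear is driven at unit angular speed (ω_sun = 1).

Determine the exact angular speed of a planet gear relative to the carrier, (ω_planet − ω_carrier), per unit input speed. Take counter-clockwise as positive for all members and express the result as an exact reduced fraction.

-3315/2852

N_ring = 39 + 2·23 = 85
39(ω_s−ω_c) = −85(ω_r−ω_c),  ω_r=0, ω_s=1
39(1−ω_c) = −85(0−ω_c)  ⇒  124ω_c = 39  ⇒  ω_c = 39/124
sun–planet: 39·(1−39/124) = −23·(ω_p−ω_c)  ⇒  ω_p−ω_c = −(39/23)·(85/124) = -3315/2852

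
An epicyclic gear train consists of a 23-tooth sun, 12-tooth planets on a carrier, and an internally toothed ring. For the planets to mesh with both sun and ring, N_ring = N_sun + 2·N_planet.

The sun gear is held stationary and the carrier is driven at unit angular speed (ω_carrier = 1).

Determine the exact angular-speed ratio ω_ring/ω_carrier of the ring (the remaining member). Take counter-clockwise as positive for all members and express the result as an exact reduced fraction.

N_ring = 23 + 2·12 = 47
23(ω_s−ω_c) = −47(ω_r−ω_c),  ω_s=0, ω_c=1
ω_r = 1 − (23/47)(0−1) = 70/47
ω_r/ω_c = 70/47

70/47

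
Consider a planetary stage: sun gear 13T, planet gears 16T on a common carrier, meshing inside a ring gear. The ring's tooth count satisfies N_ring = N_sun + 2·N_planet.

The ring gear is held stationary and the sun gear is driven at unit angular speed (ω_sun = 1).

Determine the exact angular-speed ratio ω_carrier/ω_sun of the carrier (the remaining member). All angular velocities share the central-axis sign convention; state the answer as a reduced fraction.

N_ring = 13 + 2·16 = 45
13(ω_s−ω_c) = −45(ω_r−ω_c),  ω_r=0, ω_s=1
13(1−ω_c) = −45(0−ω_c)  ⇒  58ω_c = 13  ⇒  ω_c = 13/58
ω_c/ω_s = 13/58

13/58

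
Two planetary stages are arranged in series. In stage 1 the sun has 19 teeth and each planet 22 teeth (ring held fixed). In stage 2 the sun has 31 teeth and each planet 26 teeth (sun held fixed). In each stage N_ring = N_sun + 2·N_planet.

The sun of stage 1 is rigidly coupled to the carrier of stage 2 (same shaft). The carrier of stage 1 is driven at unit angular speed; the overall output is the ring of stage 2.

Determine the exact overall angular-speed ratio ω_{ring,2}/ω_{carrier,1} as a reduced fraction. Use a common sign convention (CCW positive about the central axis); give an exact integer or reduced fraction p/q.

Stage 1: N_ring = 19 + 2·22 = 63
Stage 1: 19(ω_s−ω_c) = −63(ω_r−ω_c),  ω_r=0, ω_c=1
Stage 1: ω_s = 1 − (63/19)(0−1) = 82/19
  ⇒ ω_s¹/ω_c¹ = 82/19
Stage 2: N_ring = 31 + 2·26 = 83
Stage 2: 31(ω_s−ω_c) = −83(ω_r−ω_c),  ω_s=0, ω_c=1
Stage 2: ω_r = 1 − (31/83)(0−1) = 114/83
  ⇒ ω_r²/ω_c² = 114/83
Coupling ω_c² = ω_s¹ ⇒ overall = 82/19 × 114/83 = 492/83

492/83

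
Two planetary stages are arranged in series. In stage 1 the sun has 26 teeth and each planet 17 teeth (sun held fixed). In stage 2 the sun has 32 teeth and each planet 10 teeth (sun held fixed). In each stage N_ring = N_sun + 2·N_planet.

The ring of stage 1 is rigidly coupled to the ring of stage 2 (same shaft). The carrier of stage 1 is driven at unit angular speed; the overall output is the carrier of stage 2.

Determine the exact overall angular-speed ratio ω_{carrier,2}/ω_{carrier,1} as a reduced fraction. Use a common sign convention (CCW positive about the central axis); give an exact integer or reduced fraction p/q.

559/630

Stage 1: N_ring = 26 + 2·17 = 60
Stage 1: 26(ω_s−ω_c) = −60(ω_r−ω_c),  ω_s=0, ω_c=1
Stage 1: ω_r = 1 − (26/60)(0−1) = 43/30
  ⇒ ω_r¹/ω_c¹ = 43/30
Stage 2: N_ring = 32 + 2·10 = 52
Stage 2: 32(ω_s−ω_c) = −52(ω_r−ω_c),  ω_s=0, ω_r=1
Stage 2: 32(0−ω_c) = −52(1−ω_c)  ⇒  84ω_c = 52  ⇒  ω_c = 13/21
  ⇒ ω_c²/ω_r² = 13/21
Coupling ω_r² = ω_r¹ ⇒ overall = 43/30 × 13/21 = 559/630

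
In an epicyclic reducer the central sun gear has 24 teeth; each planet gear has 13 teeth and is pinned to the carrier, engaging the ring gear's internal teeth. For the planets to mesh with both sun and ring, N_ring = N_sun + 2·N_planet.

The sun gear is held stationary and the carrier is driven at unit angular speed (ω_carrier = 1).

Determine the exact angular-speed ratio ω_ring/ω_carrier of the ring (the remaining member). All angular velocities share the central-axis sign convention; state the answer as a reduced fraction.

N_ring = 24 + 2·13 = 50
24(ω_s−ω_c) = −50(ω_r−ω_c),  ω_s=0, ω_c=1
ω_r = 1 − (24/50)(0−1) = 37/25
ω_r/ω_c = 37/25

37/25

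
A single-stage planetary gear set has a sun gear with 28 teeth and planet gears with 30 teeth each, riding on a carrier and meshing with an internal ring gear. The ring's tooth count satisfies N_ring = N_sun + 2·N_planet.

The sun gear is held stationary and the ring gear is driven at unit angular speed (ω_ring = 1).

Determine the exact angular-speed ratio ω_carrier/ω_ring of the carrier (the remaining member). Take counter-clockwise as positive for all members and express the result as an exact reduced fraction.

N_ring = 28 + 2·30 = 88
28(ω_s−ω_c) = −88(ω_r−ω_c),  ω_s=0, ω_r=1
28(0−ω_c) = −88(1−ω_c)  ⇒  116ω_c = 88  ⇒  ω_c = 22/29
ω_c/ω_r = 22/29

22/29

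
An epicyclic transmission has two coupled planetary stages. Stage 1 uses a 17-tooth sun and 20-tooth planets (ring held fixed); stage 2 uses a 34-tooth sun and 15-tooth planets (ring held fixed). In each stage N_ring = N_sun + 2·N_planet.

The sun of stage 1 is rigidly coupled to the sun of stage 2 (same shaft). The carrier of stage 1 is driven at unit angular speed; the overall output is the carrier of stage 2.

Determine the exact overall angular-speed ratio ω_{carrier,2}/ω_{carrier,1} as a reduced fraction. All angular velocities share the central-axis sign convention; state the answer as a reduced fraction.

74/49

Stage 1: N_ring = 17 + 2·20 = 57
Stage 1: 17(ω_s−ω_c) = −57(ω_r−ω_c),  ω_r=0, ω_c=1
Stage 1: ω_s = 1 − (57/17)(0−1) = 74/17
  ⇒ ω_s¹/ω_c¹ = 74/17
Stage 2: N_ring = 34 + 2·15 = 64
Stage 2: 34(ω_s−ω_c) = −64(ω_r−ω_c),  ω_r=0, ω_s=1
Stage 2: 34(1−ω_c) = −64(0−ω_c)  ⇒  98ω_c = 34  ⇒  ω_c = 17/49
  ⇒ ω_c²/ω_s² = 17/49
Coupling ω_s² = ω_s¹ ⇒ overall = 74/17 × 17/49 = 74/49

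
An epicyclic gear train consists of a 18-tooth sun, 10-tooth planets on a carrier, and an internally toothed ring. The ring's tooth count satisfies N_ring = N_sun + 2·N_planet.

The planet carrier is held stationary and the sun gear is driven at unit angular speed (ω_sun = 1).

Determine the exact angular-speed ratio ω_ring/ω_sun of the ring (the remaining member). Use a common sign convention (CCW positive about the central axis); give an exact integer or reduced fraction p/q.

N_ring = 18 + 2·10 = 38
18(ω_s−ω_c) = −38(ω_r−ω_c),  ω_c=0, ω_s=1
ω_r = 0 − (18/38)(1−0) = -9/19
ω_r/ω_s = -9/19

-9/19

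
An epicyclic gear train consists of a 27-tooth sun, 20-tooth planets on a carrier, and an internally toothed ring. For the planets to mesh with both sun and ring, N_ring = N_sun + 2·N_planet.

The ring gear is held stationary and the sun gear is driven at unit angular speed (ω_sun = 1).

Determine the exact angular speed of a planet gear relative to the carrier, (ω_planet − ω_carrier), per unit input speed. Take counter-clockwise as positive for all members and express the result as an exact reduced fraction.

-1809/1880

N_ring = 27 + 2·20 = 67
27(ω_s−ω_c) = −67(ω_r−ω_c),  ω_r=0, ω_s=1
27(1−ω_c) = −67(0−ω_c)  ⇒  94ω_c = 27  ⇒  ω_c = 27/94
sun–planet: 27·(1−27/94) = −20·(ω_p−ω_c)  ⇒  ω_p−ω_c = −(27/20)·(67/94) = -1809/1880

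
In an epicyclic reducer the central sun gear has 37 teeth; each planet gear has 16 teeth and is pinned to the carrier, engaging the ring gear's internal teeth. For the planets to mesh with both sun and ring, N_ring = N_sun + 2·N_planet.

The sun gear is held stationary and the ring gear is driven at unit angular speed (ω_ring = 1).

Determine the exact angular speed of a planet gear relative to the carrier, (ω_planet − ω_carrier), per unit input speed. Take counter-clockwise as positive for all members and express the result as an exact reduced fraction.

N_ring = 37 + 2·16 = 69
37(ω_s−ω_c) = −69(ω_r−ω_c),  ω_s=0, ω_r=1
37(0−ω_c) = −69(1−ω_c)  ⇒  106ω_c = 69  ⇒  ω_c = 69/106
sun–planet: 37·(0−69/106) = −16·(ω_p−ω_c)  ⇒  ω_p−ω_c = −(37/16)·(-69/106) = 2553/1696

2553/1696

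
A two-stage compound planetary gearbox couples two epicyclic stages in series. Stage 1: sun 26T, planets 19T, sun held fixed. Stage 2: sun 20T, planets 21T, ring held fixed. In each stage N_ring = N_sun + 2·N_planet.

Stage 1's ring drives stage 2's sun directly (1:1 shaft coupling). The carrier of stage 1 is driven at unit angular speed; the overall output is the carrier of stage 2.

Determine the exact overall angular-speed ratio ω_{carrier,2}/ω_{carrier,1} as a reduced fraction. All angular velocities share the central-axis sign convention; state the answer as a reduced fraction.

225/656

Stage 1: N_ring = 26 + 2·19 = 64
Stage 1: 26(ω_s−ω_c) = −64(ω_r−ω_c),  ω_s=0, ω_c=1
Stage 1: ω_r = 1 − (26/64)(0−1) = 45/32
  ⇒ ω_r¹/ω_c¹ = 45/32
Stage 2: N_ring = 20 + 2·21 = 62
Stage 2: 20(ω_s−ω_c) = −62(ω_r−ω_c),  ω_r=0, ω_s=1
Stage 2: 20(1−ω_c) = −62(0−ω_c)  ⇒  82ω_c = 20  ⇒  ω_c = 10/41
  ⇒ ω_c²/ω_s² = 10/41
Coupling ω_s² = ω_r¹ ⇒ overall = 45/32 × 10/41 = 225/656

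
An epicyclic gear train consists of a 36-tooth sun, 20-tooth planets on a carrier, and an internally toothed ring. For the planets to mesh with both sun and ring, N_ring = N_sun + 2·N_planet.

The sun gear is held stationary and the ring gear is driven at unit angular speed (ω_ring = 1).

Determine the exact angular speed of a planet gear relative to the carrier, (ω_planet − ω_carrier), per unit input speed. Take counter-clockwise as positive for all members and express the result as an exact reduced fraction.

171/140

N_ring = 36 + 2·20 = 76
36(ω_s−ω_c) = −76(ω_r−ω_c),  ω_s=0, ω_r=1
36(0−ω_c) = −76(1−ω_c)  ⇒  112ω_c = 76  ⇒  ω_c = 19/28
sun–planet: 36·(0−19/28) = −20·(ω_p−ω_c)  ⇒  ω_p−ω_c = −(36/20)·(-19/28) = 171/140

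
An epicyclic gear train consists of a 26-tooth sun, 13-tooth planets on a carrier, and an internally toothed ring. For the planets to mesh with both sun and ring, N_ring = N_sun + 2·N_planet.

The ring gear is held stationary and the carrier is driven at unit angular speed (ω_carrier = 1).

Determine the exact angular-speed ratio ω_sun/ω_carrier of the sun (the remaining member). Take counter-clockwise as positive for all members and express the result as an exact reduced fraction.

3

N_ring = 26 + 2·13 = 52
26(ω_s−ω_c) = −52(ω_r−ω_c),  ω_r=0, ω_c=1
ω_s = 1 − (52/26)(0−1) = 3
ω_s/ω_c = 3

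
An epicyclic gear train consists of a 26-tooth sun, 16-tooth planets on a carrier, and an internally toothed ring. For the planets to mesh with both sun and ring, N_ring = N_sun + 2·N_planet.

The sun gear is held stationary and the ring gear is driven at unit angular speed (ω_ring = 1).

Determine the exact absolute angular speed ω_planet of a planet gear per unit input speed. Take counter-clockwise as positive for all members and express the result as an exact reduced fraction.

29/16

N_ring = 26 + 2·16 = 58
26(ω_s−ω_c) = −58(ω_r−ω_c),  ω_s=0, ω_r=1
26(0−ω_c) = −58(1−ω_c)  ⇒  84ω_c = 58  ⇒  ω_c = 29/42
sun–planet: 26·(0−29/42) = −16·(ω_p−ω_c)  ⇒  ω_p−ω_c = −(26/16)·(-29/42) = 377/336
ω_p = 29/42 + 377/336 = 29/16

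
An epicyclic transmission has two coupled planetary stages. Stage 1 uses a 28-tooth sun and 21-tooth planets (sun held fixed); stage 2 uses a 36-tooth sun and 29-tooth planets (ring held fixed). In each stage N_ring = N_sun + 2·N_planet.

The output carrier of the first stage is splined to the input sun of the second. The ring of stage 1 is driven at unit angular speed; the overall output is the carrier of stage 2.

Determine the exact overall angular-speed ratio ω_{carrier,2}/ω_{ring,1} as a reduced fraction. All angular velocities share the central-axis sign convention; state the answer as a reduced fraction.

18/91

Stage 1: N_ring = 28 + 2·21 = 70
Stage 1: 28(ω_s−ω_c) = −70(ω_r−ω_c),  ω_s=0, ω_r=1
Stage 1: 28(0−ω_c) = −70(1−ω_c)  ⇒  98ω_c = 70  ⇒  ω_c = 5/7
  ⇒ ω_c¹/ω_r¹ = 5/7
Stage 2: N_ring = 36 + 2·29 = 94
Stage 2: 36(ω_s−ω_c) = −94(ω_r−ω_c),  ω_r=0, ω_s=1
Stage 2: 36(1−ω_c) = −94(0−ω_c)  ⇒  130ω_c = 36  ⇒  ω_c = 18/65
  ⇒ ω_c²/ω_s² = 18/65
Coupling ω_s² = ω_c¹ ⇒ overall = 5/7 × 18/65 = 18/91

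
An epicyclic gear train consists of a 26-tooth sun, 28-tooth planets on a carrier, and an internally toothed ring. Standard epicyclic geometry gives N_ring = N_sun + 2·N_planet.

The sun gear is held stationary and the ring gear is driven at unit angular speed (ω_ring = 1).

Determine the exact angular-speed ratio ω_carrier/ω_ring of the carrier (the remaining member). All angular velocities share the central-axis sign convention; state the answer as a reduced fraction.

N_ring = 26 + 2·28 = 82
26(ω_s−ω_c) = −82(ω_r−ω_c),  ω_s=0, ω_r=1
26(0−ω_c) = −82(1−ω_c)  ⇒  108ω_c = 82  ⇒  ω_c = 41/54
ω_c/ω_r = 41/54

41/54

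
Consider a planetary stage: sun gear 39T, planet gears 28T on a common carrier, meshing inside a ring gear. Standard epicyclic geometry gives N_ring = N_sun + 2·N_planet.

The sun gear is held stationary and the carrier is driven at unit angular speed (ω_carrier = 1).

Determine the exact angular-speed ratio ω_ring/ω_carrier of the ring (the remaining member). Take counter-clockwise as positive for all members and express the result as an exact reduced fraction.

N_ring = 39 + 2·28 = 95
39(ω_s−ω_c) = −95(ω_r−ω_c),  ω_s=0, ω_c=1
ω_r = 1 − (39/95)(0−1) = 134/95
ω_r/ω_c = 134/95

134/95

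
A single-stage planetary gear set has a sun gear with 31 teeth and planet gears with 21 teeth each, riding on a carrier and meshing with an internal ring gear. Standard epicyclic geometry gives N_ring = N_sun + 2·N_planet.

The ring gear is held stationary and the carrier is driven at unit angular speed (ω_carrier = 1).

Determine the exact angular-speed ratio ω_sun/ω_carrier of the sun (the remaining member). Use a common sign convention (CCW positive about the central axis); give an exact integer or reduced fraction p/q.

N_ring = 31 + 2·21 = 73
31(ω_s−ω_c) = −73(ω_r−ω_c),  ω_r=0, ω_c=1
ω_s = 1 − (73/31)(0−1) = 104/31
ω_s/ω_c = 104/31

104/31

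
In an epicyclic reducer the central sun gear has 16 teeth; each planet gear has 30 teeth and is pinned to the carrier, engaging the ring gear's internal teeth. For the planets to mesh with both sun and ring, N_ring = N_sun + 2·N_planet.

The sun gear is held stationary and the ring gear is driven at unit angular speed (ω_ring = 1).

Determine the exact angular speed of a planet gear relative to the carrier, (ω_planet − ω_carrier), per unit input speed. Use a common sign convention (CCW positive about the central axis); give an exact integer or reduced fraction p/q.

152/345

N_ring = 16 + 2·30 = 76
16(ω_s−ω_c) = −76(ω_r−ω_c),  ω_s=0, ω_r=1
16(0−ω_c) = −76(1−ω_c)  ⇒  92ω_c = 76  ⇒  ω_c = 19/23
sun–planet: 16·(0−19/23) = −30·(ω_p−ω_c)  ⇒  ω_p−ω_c = −(16/30)·(-19/23) = 152/345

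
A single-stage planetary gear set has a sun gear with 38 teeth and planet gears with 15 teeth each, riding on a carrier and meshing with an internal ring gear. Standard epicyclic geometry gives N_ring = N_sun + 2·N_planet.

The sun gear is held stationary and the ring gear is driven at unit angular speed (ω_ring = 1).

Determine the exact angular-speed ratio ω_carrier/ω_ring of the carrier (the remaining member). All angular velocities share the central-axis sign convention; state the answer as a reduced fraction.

N_ring = 38 + 2·15 = 68
38(ω_s−ω_c) = −68(ω_r−ω_c),  ω_s=0, ω_r=1
38(0−ω_c) = −68(1−ω_c)  ⇒  106ω_c = 68  ⇒  ω_c = 34/53
ω_c/ω_r = 34/53

34/53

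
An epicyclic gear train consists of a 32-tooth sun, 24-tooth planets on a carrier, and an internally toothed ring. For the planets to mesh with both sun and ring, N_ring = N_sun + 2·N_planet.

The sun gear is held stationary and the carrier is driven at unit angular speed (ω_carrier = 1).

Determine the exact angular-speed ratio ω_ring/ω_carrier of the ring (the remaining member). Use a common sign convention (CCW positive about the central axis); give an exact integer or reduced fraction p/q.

7/5

N_ring = 32 + 2·24 = 80
32(ω_s−ω_c) = −80(ω_r−ω_c),  ω_s=0, ω_c=1
ω_r = 1 − (32/80)(0−1) = 7/5
ω_r/ω_c = 7/5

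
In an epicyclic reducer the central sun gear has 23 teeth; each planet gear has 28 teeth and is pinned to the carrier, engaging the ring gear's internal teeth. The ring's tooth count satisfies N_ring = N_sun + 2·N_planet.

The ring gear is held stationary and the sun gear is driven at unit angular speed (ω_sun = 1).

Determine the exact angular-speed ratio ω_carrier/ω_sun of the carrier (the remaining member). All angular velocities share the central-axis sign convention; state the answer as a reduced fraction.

N_ring = 23 + 2·28 = 79
23(ω_s−ω_c) = −79(ω_r−ω_c),  ω_r=0, ω_s=1
23(1−ω_c) = −79(0−ω_c)  ⇒  102ω_c = 23  ⇒  ω_c = 23/102
ω_c/ω_s = 23/102

23/102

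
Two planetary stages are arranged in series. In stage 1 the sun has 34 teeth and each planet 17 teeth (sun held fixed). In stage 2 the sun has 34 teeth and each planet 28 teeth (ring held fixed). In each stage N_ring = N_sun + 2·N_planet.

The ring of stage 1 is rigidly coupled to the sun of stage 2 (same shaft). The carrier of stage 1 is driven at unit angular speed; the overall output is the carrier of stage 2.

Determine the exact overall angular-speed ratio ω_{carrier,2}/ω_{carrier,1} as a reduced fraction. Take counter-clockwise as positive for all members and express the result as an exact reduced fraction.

Stage 1: N_ring = 34 + 2·17 = 68
Stage 1: 34(ω_s−ω_c) = −68(ω_r−ω_c),  ω_s=0, ω_c=1
Stage 1: ω_r = 1 − (34/68)(0−1) = 3/2
  ⇒ ω_r¹/ω_c¹ = 3/2
Stage 2: N_ring = 34 + 2·28 = 90
Stage 2: 34(ω_s−ω_c) = −90(ω_r−ω_c),  ω_r=0, ω_s=1
Stage 2: 34(1−ω_c) = −90(0−ω_c)  ⇒  124ω_c = 34  ⇒  ω_c = 17/62
  ⇒ ω_c²/ω_s² = 17/62
Coupling ω_s² = ω_r¹ ⇒ overall = 3/2 × 17/62 = 51/124

51/124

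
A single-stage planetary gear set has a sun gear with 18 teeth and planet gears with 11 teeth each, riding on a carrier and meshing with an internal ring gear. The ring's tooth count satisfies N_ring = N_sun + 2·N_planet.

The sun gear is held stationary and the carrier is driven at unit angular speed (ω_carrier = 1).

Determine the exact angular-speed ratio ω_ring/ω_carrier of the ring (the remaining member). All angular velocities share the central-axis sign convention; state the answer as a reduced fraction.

29/20

N_ring = 18 + 2·11 = 40
18(ω_s−ω_c) = −40(ω_r−ω_c),  ω_s=0, ω_c=1
ω_r = 1 − (18/40)(0−1) = 29/20
ω_r/ω_c = 29/20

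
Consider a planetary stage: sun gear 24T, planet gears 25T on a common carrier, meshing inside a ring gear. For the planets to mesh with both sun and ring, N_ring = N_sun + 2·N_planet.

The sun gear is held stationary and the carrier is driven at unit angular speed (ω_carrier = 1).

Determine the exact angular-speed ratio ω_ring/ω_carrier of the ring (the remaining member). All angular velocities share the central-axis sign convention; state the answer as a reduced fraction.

N_ring = 24 + 2·25 = 74
24(ω_s−ω_c) = −74(ω_r−ω_c),  ω_s=0, ω_c=1
ω_r = 1 − (24/74)(0−1) = 49/37
ω_r/ω_c = 49/37

49/37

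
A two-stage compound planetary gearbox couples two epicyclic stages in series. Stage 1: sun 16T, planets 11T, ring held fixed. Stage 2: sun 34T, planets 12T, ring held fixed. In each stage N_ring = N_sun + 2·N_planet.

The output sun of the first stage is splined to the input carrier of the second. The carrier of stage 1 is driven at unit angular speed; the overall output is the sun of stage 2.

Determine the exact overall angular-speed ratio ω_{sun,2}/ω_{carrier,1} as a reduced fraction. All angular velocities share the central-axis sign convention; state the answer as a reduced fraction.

621/68

Stage 1: N_ring = 16 + 2·11 = 38
Stage 1: 16(ω_s−ω_c) = −38(ω_r−ω_c),  ω_r=0, ω_c=1
Stage 1: ω_s = 1 − (38/16)(0−1) = 27/8
  ⇒ ω_s¹/ω_c¹ = 27/8
Stage 2: N_ring = 34 + 2·12 = 58
Stage 2: 34(ω_s−ω_c) = −58(ω_r−ω_c),  ω_r=0, ω_c=1
Stage 2: ω_s = 1 − (58/34)(0−1) = 46/17
  ⇒ ω_s²/ω_c² = 46/17
Coupling ω_c² = ω_s¹ ⇒ overall = 27/8 × 46/17 = 621/68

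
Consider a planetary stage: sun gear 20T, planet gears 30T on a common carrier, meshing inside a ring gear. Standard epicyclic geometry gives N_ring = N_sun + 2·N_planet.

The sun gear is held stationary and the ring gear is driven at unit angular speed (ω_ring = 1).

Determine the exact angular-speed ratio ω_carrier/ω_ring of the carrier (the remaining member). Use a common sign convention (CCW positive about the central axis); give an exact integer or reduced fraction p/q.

4/5

N_ring = 20 + 2·30 = 80
20(ω_s−ω_c) = −80(ω_r−ω_c),  ω_s=0, ω_r=1
20(0−ω_c) = −80(1−ω_c)  ⇒  100ω_c = 80  ⇒  ω_c = 4/5
ω_c/ω_r = 4/5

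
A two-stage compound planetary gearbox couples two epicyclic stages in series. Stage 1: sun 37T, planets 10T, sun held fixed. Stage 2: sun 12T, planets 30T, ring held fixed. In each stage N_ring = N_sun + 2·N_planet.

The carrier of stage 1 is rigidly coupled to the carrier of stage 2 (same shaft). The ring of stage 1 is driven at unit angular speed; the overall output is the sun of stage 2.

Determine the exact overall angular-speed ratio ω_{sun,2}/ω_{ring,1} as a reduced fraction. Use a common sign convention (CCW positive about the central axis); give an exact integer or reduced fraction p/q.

399/94

Stage 1: N_ring = 37 + 2·10 = 57
Stage 1: 37(ω_s−ω_c) = −57(ω_r−ω_c),  ω_s=0, ω_r=1
Stage 1: 37(0−ω_c) = −57(1−ω_c)  ⇒  94ω_c = 57  ⇒  ω_c = 57/94
  ⇒ ω_c¹/ω_r¹ = 57/94
Stage 2: N_ring = 12 + 2·30 = 72
Stage 2: 12(ω_s−ω_c) = −72(ω_r−ω_c),  ω_r=0, ω_c=1
Stage 2: ω_s = 1 − (72/12)(0−1) = 7
  ⇒ ω_s²/ω_c² = 7
Coupling ω_c² = ω_c¹ ⇒ overall = 57/94 × 7 = 399/94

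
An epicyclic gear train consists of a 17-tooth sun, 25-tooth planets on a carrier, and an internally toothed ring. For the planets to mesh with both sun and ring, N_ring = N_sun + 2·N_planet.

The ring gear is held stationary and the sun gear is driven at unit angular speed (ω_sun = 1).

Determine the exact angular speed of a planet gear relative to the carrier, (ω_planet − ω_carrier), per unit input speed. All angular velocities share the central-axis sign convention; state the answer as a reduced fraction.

-1139/2100

N_ring = 17 + 2·25 = 67
17(ω_s−ω_c) = −67(ω_r−ω_c),  ω_r=0, ω_s=1
17(1−ω_c) = −67(0−ω_c)  ⇒  84ω_c = 17  ⇒  ω_c = 17/84
sun–planet: 17·(1−17/84) = −25·(ω_p−ω_c)  ⇒  ω_p−ω_c = −(17/25)·(67/84) = -1139/2100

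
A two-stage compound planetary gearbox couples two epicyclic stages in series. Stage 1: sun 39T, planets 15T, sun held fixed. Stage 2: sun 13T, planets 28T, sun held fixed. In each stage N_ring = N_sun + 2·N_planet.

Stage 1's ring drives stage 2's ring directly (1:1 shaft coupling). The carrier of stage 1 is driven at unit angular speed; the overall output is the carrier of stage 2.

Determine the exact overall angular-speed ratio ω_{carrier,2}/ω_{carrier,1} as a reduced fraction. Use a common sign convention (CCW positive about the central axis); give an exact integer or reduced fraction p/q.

54/41

Stage 1: N_ring = 39 + 2·15 = 69
Stage 1: 39(ω_s−ω_c) = −69(ω_r−ω_c),  ω_s=0, ω_c=1
Stage 1: ω_r = 1 − (39/69)(0−1) = 36/23
  ⇒ ω_r¹/ω_c¹ = 36/23
Stage 2: N_ring = 13 + 2·28 = 69
Stage 2: 13(ω_s−ω_c) = −69(ω_r−ω_c),  ω_s=0, ω_r=1
Stage 2: 13(0−ω_c) = −69(1−ω_c)  ⇒  82ω_c = 69  ⇒  ω_c = 69/82
  ⇒ ω_c²/ω_r² = 69/82
Coupling ω_r² = ω_r¹ ⇒ overall = 36/23 × 69/82 = 54/41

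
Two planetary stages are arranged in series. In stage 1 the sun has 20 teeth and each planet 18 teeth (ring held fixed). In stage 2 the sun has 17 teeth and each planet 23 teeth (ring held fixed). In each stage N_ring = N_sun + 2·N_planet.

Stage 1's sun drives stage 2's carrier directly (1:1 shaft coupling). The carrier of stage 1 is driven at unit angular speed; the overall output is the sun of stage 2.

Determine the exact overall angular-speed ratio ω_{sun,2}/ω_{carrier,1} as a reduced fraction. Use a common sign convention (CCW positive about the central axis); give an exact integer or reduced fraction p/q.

Stage 1: N_ring = 20 + 2·18 = 56
Stage 1: 20(ω_s−ω_c) = −56(ω_r−ω_c),  ω_r=0, ω_c=1
Stage 1: ω_s = 1 − (56/20)(0−1) = 19/5
  ⇒ ω_s¹/ω_c¹ = 19/5
Stage 2: N_ring = 17 + 2·23 = 63
Stage 2: 17(ω_s−ω_c) = −63(ω_r−ω_c),  ω_r=0, ω_c=1
Stage 2: ω_s = 1 − (63/17)(0−1) = 80/17
  ⇒ ω_s²/ω_c² = 80/17
Coupling ω_c² = ω_s¹ ⇒ overall = 19/5 × 80/17 = 304/17

304/17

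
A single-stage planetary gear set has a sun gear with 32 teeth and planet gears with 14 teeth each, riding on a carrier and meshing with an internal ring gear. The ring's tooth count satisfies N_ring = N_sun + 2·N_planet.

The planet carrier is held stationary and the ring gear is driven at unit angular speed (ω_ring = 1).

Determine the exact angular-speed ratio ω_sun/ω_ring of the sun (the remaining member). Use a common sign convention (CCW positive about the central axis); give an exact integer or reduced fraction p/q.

N_ring = 32 + 2·14 = 60
32(ω_s−ω_c) = −60(ω_r−ω_c),  ω_c=0, ω_r=1
ω_s = 0 − (60/32)(1−0) = -15/8
ω_s/ω_r = -15/8

-15/8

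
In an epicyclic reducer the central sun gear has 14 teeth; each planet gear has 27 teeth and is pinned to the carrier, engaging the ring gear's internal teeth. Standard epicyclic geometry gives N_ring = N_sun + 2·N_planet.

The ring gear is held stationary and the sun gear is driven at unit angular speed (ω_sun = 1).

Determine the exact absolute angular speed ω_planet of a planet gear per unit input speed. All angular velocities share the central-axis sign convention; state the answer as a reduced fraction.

-7/27

N_ring = 14 + 2·27 = 68
14(ω_s−ω_c) = −68(ω_r−ω_c),  ω_r=0, ω_s=1
14(1−ω_c) = −68(0−ω_c)  ⇒  82ω_c = 14  ⇒  ω_c = 7/41
sun–planet: 14·(1−7/41) = −27·(ω_p−ω_c)  ⇒  ω_p−ω_c = −(14/27)·(34/41) = -476/1107
ω_p = 7/41 − 476/1107 = -7/27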